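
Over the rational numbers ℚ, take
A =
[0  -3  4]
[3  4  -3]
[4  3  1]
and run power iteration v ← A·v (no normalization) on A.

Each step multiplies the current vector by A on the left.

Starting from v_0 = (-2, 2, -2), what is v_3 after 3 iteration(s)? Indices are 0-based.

v_0 = (-2, 2, -2).
v_1 = A·v_0 = (-14, 8, -4).
v_2 = A·v_1 = (-40, 2, -36).
v_3 = A·v_2 = (-150, -4, -190).

v_3 = (-150, -4, -190)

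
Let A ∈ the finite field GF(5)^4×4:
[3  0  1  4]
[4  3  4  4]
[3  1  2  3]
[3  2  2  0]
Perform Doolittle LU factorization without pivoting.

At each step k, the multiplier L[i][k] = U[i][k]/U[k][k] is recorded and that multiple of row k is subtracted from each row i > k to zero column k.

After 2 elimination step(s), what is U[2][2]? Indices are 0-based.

U[2][2] = 4

k=0: U[0][0]=3
  eliminate (1,0): mult=3, new row 1: (0, 3, 1, 2); set L[1][0]=3
  eliminate (2,0): mult=1, new row 2: (0, 1, 1, 4); set L[2][0]=1
  eliminate (3,0): mult=1, new row 3: (0, 2, 1, 1); set L[3][0]=1
k=1: U[1][1]=3
  eliminate (2,1): mult=2, new row 2: (0, 0, 4, 0); set L[2][1]=2
  eliminate (3,1): mult=4, new row 3: (0, 0, 2, 3); set L[3][1]=4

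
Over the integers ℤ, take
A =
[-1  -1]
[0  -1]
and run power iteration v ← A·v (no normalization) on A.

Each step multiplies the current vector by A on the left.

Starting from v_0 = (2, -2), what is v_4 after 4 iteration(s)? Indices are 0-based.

v_4 = (-6, -2)

v_0 = (2, -2).
v_1 = A·v_0 = (0, 2).
v_2 = A·v_1 = (-2, -2).
v_3 = A·v_2 = (4, 2).
v_4 = A·v_3 = (-6, -2).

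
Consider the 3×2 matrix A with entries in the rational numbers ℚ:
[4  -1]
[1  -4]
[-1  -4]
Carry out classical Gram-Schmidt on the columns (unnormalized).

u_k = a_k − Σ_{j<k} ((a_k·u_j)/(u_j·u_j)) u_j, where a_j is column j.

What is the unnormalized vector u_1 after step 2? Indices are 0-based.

u_1 = (-1/9, -34/9, -38/9)

Step 1: u_0 = a_0 = (4, 1, -1).
Step 2: u_1 = a_1 − (-2/9)·u_0 = (-1/9, -34/9, -38/9).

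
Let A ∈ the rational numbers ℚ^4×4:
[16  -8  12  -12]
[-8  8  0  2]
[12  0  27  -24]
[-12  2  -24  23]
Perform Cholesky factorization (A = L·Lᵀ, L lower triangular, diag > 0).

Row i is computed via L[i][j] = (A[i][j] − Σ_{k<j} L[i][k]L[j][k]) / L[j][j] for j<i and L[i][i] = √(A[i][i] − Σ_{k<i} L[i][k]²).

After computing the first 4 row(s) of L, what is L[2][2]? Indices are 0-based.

Step 1: L[0][0] = √(16) = 4.
  L[1][0] = (-8) / L[0][0] = -2.
Step 2: L[1][1] = √(4) = 2.
  L[2][0] = (12) / L[0][0] = 3.
  L[2][1] = (6) / L[1][1] = 3.
Step 3: L[2][2] = √(9) = 3.
  L[3][0] = (-12) / L[0][0] = -3.
  L[3][1] = (-4) / L[1][1] = -2.
  L[3][2] = (-9) / L[2][2] = -3.
Step 4: L[3][3] = √(1) = 1.

L[2][2] = 3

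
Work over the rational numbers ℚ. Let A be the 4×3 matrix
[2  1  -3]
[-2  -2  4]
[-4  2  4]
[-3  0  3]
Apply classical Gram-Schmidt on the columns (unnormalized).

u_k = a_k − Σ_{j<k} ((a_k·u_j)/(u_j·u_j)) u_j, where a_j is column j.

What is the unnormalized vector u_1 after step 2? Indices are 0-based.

Step 1: u_0 = a_0 = (2, -2, -4, -3).
Step 2: u_1 = a_1 − (-2/33)·u_0 = (37/33, -70/33, 58/33, -2/11).

u_1 = (37/33, -70/33, 58/33, -2/11)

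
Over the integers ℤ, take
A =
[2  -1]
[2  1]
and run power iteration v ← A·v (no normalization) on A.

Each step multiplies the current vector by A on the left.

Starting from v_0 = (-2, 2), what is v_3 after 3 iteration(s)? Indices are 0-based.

v_0 = (-2, 2).
v_1 = A·v_0 = (-6, -2).
v_2 = A·v_1 = (-10, -14).
v_3 = A·v_2 = (-6, -34).

v_3 = (-6, -34)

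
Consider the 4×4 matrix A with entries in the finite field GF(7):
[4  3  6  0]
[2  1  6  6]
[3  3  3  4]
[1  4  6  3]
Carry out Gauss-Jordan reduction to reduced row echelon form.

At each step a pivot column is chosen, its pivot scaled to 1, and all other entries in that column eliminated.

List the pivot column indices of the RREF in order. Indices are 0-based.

pivot columns: 0, 1, 2, 3

[1] R0 /= 4  ⇒  (1, 6, 5, 0)
     R1 -= 2·R0  ⇒  (0, 3, 3, 6)
     R2 -= 3·R0  ⇒  (0, 6, 2, 4)
     R3 -= 1·R0  ⇒  (0, 5, 1, 3)
[2] R1 /= 3  ⇒  (0, 1, 1, 2)
     R0 -= 6·R1  ⇒  (1, 0, 6, 2)
     R2 -= 6·R1  ⇒  (0, 0, 3, 6)
     R3 -= 5·R1  ⇒  (0, 0, 3, 0)
[3] R2 /= 3  ⇒  (0, 0, 1, 2)
     R0 -= 6·R2  ⇒  (1, 0, 0, 4)
     R1 -= 1·R2  ⇒  (0, 1, 0, 0)
     R3 -= 3·R2  ⇒  (0, 0, 0, 1)
[4] R3 /= 1  ⇒  (0, 0, 0, 1)
     R0 -= 4·R3  ⇒  (1, 0, 0, 0)
     R2 -= 2·R3  ⇒  (0, 0, 1, 0)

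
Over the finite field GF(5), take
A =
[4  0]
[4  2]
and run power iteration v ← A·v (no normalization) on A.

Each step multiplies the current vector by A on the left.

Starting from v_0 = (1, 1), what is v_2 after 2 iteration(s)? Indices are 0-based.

v_0 = (1, 1).
v_1 = A·v_0 = (4, 1).
v_2 = A·v_1 = (1, 3).

v_2 = (1, 3)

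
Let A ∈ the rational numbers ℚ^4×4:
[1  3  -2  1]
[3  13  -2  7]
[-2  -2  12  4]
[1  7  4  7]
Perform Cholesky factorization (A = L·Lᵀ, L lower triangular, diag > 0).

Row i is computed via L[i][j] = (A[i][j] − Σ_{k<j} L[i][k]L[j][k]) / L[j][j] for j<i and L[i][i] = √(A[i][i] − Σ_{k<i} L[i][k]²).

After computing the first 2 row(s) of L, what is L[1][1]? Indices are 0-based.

L[1][1] = 2

Step 1: L[0][0] = √(1) = 1.
  L[1][0] = (3) / L[0][0] = 3.
Step 2: L[1][1] = √(4) = 2.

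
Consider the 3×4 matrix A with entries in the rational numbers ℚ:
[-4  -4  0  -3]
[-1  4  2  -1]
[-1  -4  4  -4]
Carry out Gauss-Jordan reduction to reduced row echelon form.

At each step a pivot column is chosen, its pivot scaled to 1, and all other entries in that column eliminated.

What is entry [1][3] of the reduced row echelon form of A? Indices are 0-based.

[1] R0 /= -4  ⇒  (1, 1, 0, 3/4)
     R1 -= -1·R0  ⇒  (0, 5, 2, -1/4)
     R2 -= -1·R0  ⇒  (0, -3, 4, -13/4)
[2] R1 /= 5  ⇒  (0, 1, 2/5, -1/20)
     R0 -= 1·R1  ⇒  (1, 0, -2/5, 4/5)
     R2 -= -3·R1  ⇒  (0, 0, 26/5, -17/5)
[3] R2 /= 26/5  ⇒  (0, 0, 1, -17/26)
     R0 -= -2/5·R2  ⇒  (1, 0, 0, 7/13)
     R1 -= 2/5·R2  ⇒  (0, 1, 0, 11/52)

M[1][3] = 11/52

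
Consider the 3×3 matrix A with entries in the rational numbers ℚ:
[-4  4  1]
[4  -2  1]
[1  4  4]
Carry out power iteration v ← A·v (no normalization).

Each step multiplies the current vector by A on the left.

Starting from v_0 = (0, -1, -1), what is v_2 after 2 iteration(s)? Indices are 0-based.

v_2 = (16, -30, -33)

v_0 = (0, -1, -1).
v_1 = A·v_0 = (-5, 1, -8).
v_2 = A·v_1 = (16, -30, -33).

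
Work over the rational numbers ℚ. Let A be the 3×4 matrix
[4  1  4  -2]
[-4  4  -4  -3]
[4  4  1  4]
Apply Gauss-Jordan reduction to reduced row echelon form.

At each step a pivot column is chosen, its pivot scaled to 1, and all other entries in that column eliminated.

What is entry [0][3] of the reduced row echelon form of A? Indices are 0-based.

M[0][3] = 11/4

step 1: normalize row 0 (÷4) = (1, 1/4, 1, -1/2)
  row 1: subtract -4×row0 = (0, 5, 0, -5)
  row 2: subtract 4×row0 = (0, 3, -3, 6)
step 2: normalize row 1 (÷5) = (0, 1, 0, -1)
  row 0: subtract 1/4×row1 = (1, 0, 1, -1/4)
  row 2: subtract 3×row1 = (0, 0, -3, 9)
step 3: normalize row 2 (÷-3) = (0, 0, 1, -3)
  row 0: subtract 1×row2 = (1, 0, 0, 11/4)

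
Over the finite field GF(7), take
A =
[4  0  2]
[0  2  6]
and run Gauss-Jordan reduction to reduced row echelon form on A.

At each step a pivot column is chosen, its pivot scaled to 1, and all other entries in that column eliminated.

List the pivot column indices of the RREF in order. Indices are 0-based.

pivot(0,0)=4: scale R0 → (1, 0, 4)
pivot(1,1)=2: scale R1 → (0, 1, 3)

pivot columns: 0, 1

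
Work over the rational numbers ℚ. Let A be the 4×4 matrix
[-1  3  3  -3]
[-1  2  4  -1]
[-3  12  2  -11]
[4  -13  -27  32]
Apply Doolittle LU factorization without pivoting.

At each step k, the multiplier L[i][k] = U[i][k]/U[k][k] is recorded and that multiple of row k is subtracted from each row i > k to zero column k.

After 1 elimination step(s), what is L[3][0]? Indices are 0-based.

Step 1: pivot at (0,0) is -1.
  row1 ← row1 − (1)·row0  ⇒  L[1][0]=1, U row1=(0, -1, 1, 2)
  row2 ← row2 − (3)·row0  ⇒  L[2][0]=3, U row2=(0, 3, -7, -2)
  row3 ← row3 − (-4)·row0  ⇒  L[3][0]=-4, U row3=(0, -1, -15, 20)

L[3][0] = -4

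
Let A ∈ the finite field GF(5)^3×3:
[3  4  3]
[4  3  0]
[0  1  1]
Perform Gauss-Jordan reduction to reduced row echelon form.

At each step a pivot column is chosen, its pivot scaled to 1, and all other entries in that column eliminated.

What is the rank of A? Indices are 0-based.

rank = 2

[1] R0 /= 3  ⇒  (1, 3, 1)
     R1 -= 4·R0  ⇒  (0, 1, 1)
[2] R1 /= 1  ⇒  (0, 1, 1)
     R0 -= 3·R1  ⇒  (1, 0, 3)
     R2 -= 1·R1  ⇒  (0, 0, 0)
column 2 empty below row 2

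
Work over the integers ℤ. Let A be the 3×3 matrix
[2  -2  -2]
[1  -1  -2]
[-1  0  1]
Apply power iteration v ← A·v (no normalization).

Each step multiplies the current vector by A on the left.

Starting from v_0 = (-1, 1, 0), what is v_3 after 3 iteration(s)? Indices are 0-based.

v_3 = (-14, -12, 11)

v_0 = (-1, 1, 0).
v_1 = A·v_0 = (-4, -2, 1).
v_2 = A·v_1 = (-6, -4, 5).
v_3 = A·v_2 = (-14, -12, 11).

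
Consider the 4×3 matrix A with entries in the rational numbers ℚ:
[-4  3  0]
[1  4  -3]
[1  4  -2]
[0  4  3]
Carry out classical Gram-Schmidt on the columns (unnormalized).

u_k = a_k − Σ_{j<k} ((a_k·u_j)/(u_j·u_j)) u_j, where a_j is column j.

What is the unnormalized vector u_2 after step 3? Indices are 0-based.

u_2 = (-388/505, -2057/1010, -1047/1010, 1843/505)

Step 1: u_0 = a_0 = (-4, 1, 1, 0).
Step 2: u_1 = a_1 − (-2/9)·u_0 = (19/9, 38/9, 38/9, 4).
Step 3: u_2 = a_2 − (-5/18)·u_0 − (-82/505)·u_1 = (-388/505, -2057/1010, -1047/1010, 1843/505).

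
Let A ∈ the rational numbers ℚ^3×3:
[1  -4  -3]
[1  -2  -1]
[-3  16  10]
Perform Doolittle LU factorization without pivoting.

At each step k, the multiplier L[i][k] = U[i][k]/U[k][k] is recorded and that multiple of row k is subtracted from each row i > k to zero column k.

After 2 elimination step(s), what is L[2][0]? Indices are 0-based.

[col 0] pivot 1
  R1 -= 1*R0 → (0, 2, 2)  (L[1][0] := 1)
  R2 -= -3*R0 → (0, 4, 1)  (L[2][0] := -3)
[col 1] pivot 2
  R2 -= 2*R1 → (0, 0, -3)  (L[2][1] := 2)

L[2][0] = -3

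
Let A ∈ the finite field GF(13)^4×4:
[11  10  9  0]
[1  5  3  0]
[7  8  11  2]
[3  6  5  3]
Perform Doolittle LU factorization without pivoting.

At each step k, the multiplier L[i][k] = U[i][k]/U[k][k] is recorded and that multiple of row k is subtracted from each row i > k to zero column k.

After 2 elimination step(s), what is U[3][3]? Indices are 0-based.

[col 0] pivot 11
  R1 -= 6*R0 → (0, 10, 1, 0)  (L[1][0] := 6)
  R2 -= 3*R0 → (0, 4, 10, 2)  (L[2][0] := 3)
  R3 -= 5*R0 → (0, 8, 12, 3)  (L[3][0] := 5)
[col 1] pivot 10
  R2 -= 3*R1 → (0, 0, 7, 2)  (L[2][1] := 3)
  R3 -= 6*R1 → (0, 0, 6, 3)  (L[3][1] := 6)

U[3][3] = 3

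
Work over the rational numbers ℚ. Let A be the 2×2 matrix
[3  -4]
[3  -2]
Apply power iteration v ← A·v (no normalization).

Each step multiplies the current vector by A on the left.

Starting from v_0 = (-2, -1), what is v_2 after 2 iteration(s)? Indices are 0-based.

v_2 = (10, 2)

v_0 = (-2, -1).
v_1 = A·v_0 = (-2, -4).
v_2 = A·v_1 = (10, 2).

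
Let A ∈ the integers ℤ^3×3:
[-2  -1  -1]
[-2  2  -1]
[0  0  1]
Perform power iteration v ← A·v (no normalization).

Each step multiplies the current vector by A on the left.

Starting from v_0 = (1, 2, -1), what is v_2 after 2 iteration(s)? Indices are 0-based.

v_0 = (1, 2, -1).
v_1 = A·v_0 = (-3, 3, -1).
v_2 = A·v_1 = (4, 13, -1).

v_2 = (4, 13, -1)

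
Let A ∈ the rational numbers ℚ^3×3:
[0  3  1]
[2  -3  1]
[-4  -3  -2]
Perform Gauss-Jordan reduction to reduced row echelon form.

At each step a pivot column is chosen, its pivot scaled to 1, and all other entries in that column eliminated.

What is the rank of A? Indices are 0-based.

[1] R0 <-> R1
[1] R0 /= 2  ⇒  (1, -3/2, 1/2)
     R2 -= -4·R0  ⇒  (0, -9, 0)
[2] R1 /= 3  ⇒  (0, 1, 1/3)
     R0 -= -3/2·R1  ⇒  (1, 0, 1)
     R2 -= -9·R1  ⇒  (0, 0, 3)
[3] R2 /= 3  ⇒  (0, 0, 1)
     R0 -= 1·R2  ⇒  (1, 0, 0)
     R1 -= 1/3·R2  ⇒  (0, 1, 0)

rank = 3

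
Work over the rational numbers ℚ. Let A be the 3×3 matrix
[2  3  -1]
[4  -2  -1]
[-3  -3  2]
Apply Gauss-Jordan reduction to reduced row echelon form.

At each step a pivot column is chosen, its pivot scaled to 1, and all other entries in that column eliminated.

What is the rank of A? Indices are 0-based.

rank = 3

[1] R0 /= 2  ⇒  (1, 3/2, -1/2)
     R1 -= 4·R0  ⇒  (0, -8, 1)
     R2 -= -3·R0  ⇒  (0, 3/2, 1/2)
[2] R1 /= -8  ⇒  (0, 1, -1/8)
     R0 -= 3/2·R1  ⇒  (1, 0, -5/16)
     R2 -= 3/2·R1  ⇒  (0, 0, 11/16)
[3] R2 /= 11/16  ⇒  (0, 0, 1)
     R0 -= -5/16·R2  ⇒  (1, 0, 0)
     R1 -= -1/8·R2  ⇒  (0, 1, 0)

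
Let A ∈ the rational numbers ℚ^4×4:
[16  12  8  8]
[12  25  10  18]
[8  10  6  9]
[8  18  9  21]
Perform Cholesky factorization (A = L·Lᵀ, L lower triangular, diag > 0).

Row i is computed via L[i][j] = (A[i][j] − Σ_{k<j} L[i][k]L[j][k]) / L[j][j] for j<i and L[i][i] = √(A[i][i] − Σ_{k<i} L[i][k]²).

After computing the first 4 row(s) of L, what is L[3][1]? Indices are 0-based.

L[3][1] = 3

Step 1: L[0][0] = √(16) = 4.
  L[1][0] = (12) / L[0][0] = 3.
Step 2: L[1][1] = √(16) = 4.
  L[2][0] = (8) / L[0][0] = 2.
  L[2][1] = (4) / L[1][1] = 1.
Step 3: L[2][2] = √(1) = 1.
  L[3][0] = (8) / L[0][0] = 2.
  L[3][1] = (12) / L[1][1] = 3.
  L[3][2] = (2) / L[2][2] = 2.
Step 4: L[3][3] = √(4) = 2.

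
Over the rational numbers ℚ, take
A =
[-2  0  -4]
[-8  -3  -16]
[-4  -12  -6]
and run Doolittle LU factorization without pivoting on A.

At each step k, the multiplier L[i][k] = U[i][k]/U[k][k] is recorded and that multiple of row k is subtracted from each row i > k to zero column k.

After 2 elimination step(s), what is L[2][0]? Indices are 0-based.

L[2][0] = 2

[col 0] pivot -2
  R1 -= 4*R0 → (0, -3, 0)  (L[1][0] := 4)
  R2 -= 2*R0 → (0, -12, 2)  (L[2][0] := 2)
[col 1] pivot -3
  R2 -= 4*R1 → (0, 0, 2)  (L[2][1] := 4)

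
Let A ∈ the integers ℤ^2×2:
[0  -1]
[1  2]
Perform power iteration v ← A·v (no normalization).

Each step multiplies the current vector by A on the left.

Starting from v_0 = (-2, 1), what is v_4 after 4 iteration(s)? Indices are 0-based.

v_4 = (2, -3)

v_0 = (-2, 1).
v_1 = A·v_0 = (-1, 0).
v_2 = A·v_1 = (0, -1).
v_3 = A·v_2 = (1, -2).
v_4 = A·v_3 = (2, -3).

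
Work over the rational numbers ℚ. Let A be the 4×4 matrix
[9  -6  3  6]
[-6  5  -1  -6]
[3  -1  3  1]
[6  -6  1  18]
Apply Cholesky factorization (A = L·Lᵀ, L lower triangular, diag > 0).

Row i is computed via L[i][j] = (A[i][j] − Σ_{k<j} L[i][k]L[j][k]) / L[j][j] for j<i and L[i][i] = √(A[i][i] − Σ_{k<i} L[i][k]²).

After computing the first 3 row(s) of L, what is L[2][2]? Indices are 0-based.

L[2][2] = 1

Step 1: L[0][0] = √(9) = 3.
  L[1][0] = (-6) / L[0][0] = -2.
Step 2: L[1][1] = √(1) = 1.
  L[2][0] = (3) / L[0][0] = 1.
  L[2][1] = (1) / L[1][1] = 1.
Step 3: L[2][2] = √(1) = 1.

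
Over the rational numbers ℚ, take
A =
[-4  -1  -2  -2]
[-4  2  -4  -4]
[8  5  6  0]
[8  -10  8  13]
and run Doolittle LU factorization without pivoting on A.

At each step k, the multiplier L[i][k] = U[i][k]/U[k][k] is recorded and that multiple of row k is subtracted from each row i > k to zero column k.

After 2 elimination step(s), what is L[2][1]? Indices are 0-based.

L[2][1] = 1

[col 0] pivot -4
  R1 -= 1*R0 → (0, 3, -2, -2)  (L[1][0] := 1)
  R2 -= -2*R0 → (0, 3, 2, -4)  (L[2][0] := -2)
  R3 -= -2*R0 → (0, -12, 4, 9)  (L[3][0] := -2)
[col 1] pivot 3
  R2 -= 1*R1 → (0, 0, 4, -2)  (L[2][1] := 1)
  R3 -= -4*R1 → (0, 0, -4, 1)  (L[3][1] := -4)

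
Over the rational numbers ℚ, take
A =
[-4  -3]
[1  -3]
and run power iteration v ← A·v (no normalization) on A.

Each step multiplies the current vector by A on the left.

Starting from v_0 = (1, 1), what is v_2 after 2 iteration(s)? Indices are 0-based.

v_0 = (1, 1).
v_1 = A·v_0 = (-7, -2).
v_2 = A·v_1 = (34, -1).

v_2 = (34, -1)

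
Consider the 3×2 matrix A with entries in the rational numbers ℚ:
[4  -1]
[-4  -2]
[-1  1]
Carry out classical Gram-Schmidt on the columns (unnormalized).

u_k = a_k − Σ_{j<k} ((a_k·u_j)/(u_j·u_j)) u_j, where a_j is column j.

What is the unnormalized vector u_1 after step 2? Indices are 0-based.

u_1 = (-15/11, -18/11, 12/11)

Step 1: u_0 = a_0 = (4, -4, -1).
Step 2: u_1 = a_1 − (1/11)·u_0 = (-15/11, -18/11, 12/11).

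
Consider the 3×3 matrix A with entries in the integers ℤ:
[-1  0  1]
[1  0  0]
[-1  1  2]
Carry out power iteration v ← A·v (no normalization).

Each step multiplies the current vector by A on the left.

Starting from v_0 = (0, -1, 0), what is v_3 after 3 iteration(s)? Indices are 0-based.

v_3 = (-1, -1, -3)

v_0 = (0, -1, 0).
v_1 = A·v_0 = (0, 0, -1).
v_2 = A·v_1 = (-1, 0, -2).
v_3 = A·v_2 = (-1, -1, -3).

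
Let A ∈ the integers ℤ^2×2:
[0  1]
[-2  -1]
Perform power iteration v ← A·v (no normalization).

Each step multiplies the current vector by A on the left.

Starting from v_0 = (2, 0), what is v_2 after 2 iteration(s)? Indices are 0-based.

v_2 = (-4, 4)

v_0 = (2, 0).
v_1 = A·v_0 = (0, -4).
v_2 = A·v_1 = (-4, 4).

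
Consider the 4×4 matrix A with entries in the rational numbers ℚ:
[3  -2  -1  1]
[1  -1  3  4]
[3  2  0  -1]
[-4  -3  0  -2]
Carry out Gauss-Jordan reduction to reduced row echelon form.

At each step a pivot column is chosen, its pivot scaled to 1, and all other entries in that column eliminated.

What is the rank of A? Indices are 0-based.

rank = 4

[1] R0 /= 3  ⇒  (1, -2/3, -1/3, 1/3)
     R1 -= 1·R0  ⇒  (0, -1/3, 10/3, 11/3)
     R2 -= 3·R0  ⇒  (0, 4, 1, -2)
     R3 -= -4·R0  ⇒  (0, -17/3, -4/3, -2/3)
[2] R1 /= -1/3  ⇒  (0, 1, -10, -11)
     R0 -= -2/3·R1  ⇒  (1, 0, -7, -7)
     R2 -= 4·R1  ⇒  (0, 0, 41, 42)
     R3 -= -17/3·R1  ⇒  (0, 0, -58, -63)
[3] R2 /= 41  ⇒  (0, 0, 1, 42/41)
     R0 -= -7·R2  ⇒  (1, 0, 0, 7/41)
     R1 -= -10·R2  ⇒  (0, 1, 0, -31/41)
     R3 -= -58·R2  ⇒  (0, 0, 0, -147/41)
[4] R3 /= -147/41  ⇒  (0, 0, 0, 1)
     R0 -= 7/41·R3  ⇒  (1, 0, 0, 0)
     R1 -= -31/41·R3  ⇒  (0, 1, 0, 0)
     R2 -= 42/41·R3  ⇒  (0, 0, 1, 0)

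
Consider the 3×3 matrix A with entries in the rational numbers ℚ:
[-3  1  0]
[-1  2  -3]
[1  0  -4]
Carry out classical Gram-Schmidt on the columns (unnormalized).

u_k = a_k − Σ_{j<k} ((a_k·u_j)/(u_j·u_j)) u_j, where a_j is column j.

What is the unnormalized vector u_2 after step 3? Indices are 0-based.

u_2 = (-17/15, 17/30, -17/6)

Step 1: u_0 = a_0 = (-3, -1, 1).
Step 2: u_1 = a_1 − (-5/11)·u_0 = (-4/11, 17/11, 5/11).
Step 3: u_2 = a_2 − (-1/11)·u_0 − (-71/30)·u_1 = (-17/15, 17/30, -17/6).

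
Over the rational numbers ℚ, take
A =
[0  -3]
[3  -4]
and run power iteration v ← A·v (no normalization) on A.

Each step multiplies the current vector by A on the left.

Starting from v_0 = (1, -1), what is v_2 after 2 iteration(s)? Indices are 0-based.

v_0 = (1, -1).
v_1 = A·v_0 = (3, 7).
v_2 = A·v_1 = (-21, -19).

v_2 = (-21, -19)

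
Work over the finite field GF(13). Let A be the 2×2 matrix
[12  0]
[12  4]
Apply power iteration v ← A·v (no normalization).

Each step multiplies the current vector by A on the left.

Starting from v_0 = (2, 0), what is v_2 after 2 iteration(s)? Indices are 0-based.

v_0 = (2, 0).
v_1 = A·v_0 = (11, 11).
v_2 = A·v_1 = (2, 7).

v_2 = (2, 7)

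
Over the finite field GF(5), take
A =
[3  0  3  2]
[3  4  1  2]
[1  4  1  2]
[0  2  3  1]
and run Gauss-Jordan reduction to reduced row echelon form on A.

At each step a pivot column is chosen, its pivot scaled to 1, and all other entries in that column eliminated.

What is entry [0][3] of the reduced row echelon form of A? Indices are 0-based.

M[0][3] = 0

pivot(0,0)=3: scale R0 → (1, 0, 1, 4)
  clear (1,0): R1 −= (3)R0 → (0, 4, 3, 0)
  clear (2,0): R2 −= (1)R0 → (0, 4, 0, 3)
pivot(1,1)=4: scale R1 → (0, 1, 2, 0)
  clear (2,1): R2 −= (4)R1 → (0, 0, 2, 3)
  clear (3,1): R3 −= (2)R1 → (0, 0, 4, 1)
pivot(2,2)=2: scale R2 → (0, 0, 1, 4)
  clear (0,2): R0 −= (1)R2 → (1, 0, 0, 0)
  clear (1,2): R1 −= (2)R2 → (0, 1, 0, 2)
  clear (3,2): R3 −= (4)R2 → (0, 0, 0, 0)
col 3: no nonzero at/below row 3; advance.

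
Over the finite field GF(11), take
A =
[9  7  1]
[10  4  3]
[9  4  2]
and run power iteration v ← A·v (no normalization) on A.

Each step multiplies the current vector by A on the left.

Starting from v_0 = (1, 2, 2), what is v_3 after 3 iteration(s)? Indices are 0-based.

v_0 = (1, 2, 2).
v_1 = A·v_0 = (3, 2, 10).
v_2 = A·v_1 = (7, 2, 0).
v_3 = A·v_2 = (0, 1, 5).

v_3 = (0, 1, 5)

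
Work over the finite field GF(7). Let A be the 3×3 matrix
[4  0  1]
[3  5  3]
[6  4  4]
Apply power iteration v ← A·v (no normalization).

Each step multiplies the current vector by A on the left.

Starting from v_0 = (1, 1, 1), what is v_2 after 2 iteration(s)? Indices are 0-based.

v_0 = (1, 1, 1).
v_1 = A·v_0 = (5, 4, 0).
v_2 = A·v_1 = (6, 0, 4).

v_2 = (6, 0, 4)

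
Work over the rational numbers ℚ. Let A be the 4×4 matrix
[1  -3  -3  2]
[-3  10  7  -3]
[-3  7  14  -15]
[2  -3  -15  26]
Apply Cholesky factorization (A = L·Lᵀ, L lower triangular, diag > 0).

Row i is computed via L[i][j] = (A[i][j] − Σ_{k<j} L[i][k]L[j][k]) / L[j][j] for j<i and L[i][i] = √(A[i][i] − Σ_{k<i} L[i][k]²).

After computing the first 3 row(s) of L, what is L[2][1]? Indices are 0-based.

L[2][1] = -2

Step 1: L[0][0] = √(1) = 1.
  L[1][0] = (-3) / L[0][0] = -3.
Step 2: L[1][1] = √(1) = 1.
  L[2][0] = (-3) / L[0][0] = -3.
  L[2][1] = (-2) / L[1][1] = -2.
Step 3: L[2][2] = √(1) = 1.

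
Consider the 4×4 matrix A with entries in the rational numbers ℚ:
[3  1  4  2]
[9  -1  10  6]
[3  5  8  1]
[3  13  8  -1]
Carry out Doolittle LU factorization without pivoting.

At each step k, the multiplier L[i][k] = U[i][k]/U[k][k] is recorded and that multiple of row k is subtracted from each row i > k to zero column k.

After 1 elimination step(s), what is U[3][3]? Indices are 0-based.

k=0: U[0][0]=3
  eliminate (1,0): mult=3, new row 1: (0, -4, -2, 0); set L[1][0]=3
  eliminate (2,0): mult=1, new row 2: (0, 4, 4, -1); set L[2][0]=1
  eliminate (3,0): mult=1, new row 3: (0, 12, 4, -3); set L[3][0]=1

U[3][3] = -3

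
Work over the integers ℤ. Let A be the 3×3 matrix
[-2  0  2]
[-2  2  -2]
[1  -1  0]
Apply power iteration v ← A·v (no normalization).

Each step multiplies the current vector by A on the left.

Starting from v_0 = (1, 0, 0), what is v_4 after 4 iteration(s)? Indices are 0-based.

v_0 = (1, 0, 0).
v_1 = A·v_0 = (-2, -2, 1).
v_2 = A·v_1 = (6, -2, 0).
v_3 = A·v_2 = (-12, -16, 8).
v_4 = A·v_3 = (40, -24, 4).

v_4 = (40, -24, 4)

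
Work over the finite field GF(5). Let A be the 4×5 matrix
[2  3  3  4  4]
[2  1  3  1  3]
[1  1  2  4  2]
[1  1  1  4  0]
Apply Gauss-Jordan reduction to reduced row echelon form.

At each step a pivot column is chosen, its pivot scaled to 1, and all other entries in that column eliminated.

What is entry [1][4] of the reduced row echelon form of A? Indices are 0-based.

step 1: normalize row 0 (÷2) = (1, 4, 4, 2, 2)
  row 1: subtract 2×row0 = (0, 3, 0, 2, 4)
  row 2: subtract 1×row0 = (0, 2, 3, 2, 0)
  row 3: subtract 1×row0 = (0, 2, 2, 2, 3)
step 2: normalize row 1 (÷3) = (0, 1, 0, 4, 3)
  row 0: subtract 4×row1 = (1, 0, 4, 1, 0)
  row 2: subtract 2×row1 = (0, 0, 3, 4, 4)
  row 3: subtract 2×row1 = (0, 0, 2, 4, 2)
step 3: normalize row 2 (÷3) = (0, 0, 1, 3, 3)
  row 0: subtract 4×row2 = (1, 0, 0, 4, 3)
  row 3: subtract 2×row2 = (0, 0, 0, 3, 1)
step 4: normalize row 3 (÷3) = (0, 0, 0, 1, 2)
  row 0: subtract 4×row3 = (1, 0, 0, 0, 0)
  row 1: subtract 4×row3 = (0, 1, 0, 0, 0)
  row 2: subtract 3×row3 = (0, 0, 1, 0, 2)

M[1][4] = 0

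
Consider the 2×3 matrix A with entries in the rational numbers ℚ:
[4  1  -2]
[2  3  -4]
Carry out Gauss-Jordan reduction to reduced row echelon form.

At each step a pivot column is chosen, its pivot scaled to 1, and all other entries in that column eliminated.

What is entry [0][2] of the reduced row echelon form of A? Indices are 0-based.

pivot(0,0)=4: scale R0 → (1, 1/4, -1/2)
  clear (1,0): R1 −= (2)R0 → (0, 5/2, -3)
pivot(1,1)=5/2: scale R1 → (0, 1, -6/5)
  clear (0,1): R0 −= (1/4)R1 → (1, 0, -1/5)

M[0][2] = -1/5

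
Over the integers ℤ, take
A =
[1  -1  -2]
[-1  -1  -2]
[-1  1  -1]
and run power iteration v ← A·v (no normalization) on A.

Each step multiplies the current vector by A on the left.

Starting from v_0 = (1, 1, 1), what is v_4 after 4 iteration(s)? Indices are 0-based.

v_4 = (-2, 2, -13)

v_0 = (1, 1, 1).
v_1 = A·v_0 = (-2, -4, -1).
v_2 = A·v_1 = (4, 8, -1).
v_3 = A·v_2 = (-2, -10, 5).
v_4 = A·v_3 = (-2, 2, -13).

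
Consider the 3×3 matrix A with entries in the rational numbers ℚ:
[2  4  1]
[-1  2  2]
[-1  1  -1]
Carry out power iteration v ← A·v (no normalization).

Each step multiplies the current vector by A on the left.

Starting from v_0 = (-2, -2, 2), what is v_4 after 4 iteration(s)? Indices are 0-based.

v_0 = (-2, -2, 2).
v_1 = A·v_0 = (-10, 2, -2).
v_2 = A·v_1 = (-14, 10, 14).
v_3 = A·v_2 = (26, 62, 10).
v_4 = A·v_3 = (310, 118, 26).

v_4 = (310, 118, 26)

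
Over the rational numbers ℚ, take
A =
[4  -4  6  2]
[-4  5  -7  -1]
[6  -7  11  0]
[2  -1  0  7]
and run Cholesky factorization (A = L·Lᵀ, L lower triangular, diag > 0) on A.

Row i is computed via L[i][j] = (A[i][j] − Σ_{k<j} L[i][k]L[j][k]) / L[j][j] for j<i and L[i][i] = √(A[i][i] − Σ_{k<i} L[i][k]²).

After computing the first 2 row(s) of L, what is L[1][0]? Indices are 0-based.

Step 1: L[0][0] = √(4) = 2.
  L[1][0] = (-4) / L[0][0] = -2.
Step 2: L[1][1] = √(1) = 1.

L[1][0] = -2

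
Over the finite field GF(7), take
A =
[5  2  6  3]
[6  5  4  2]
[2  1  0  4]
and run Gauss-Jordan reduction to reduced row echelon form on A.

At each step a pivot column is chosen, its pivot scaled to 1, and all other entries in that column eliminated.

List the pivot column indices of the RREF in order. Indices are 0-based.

[1] R0 /= 5  ⇒  (1, 6, 4, 2)
     R1 -= 6·R0  ⇒  (0, 4, 1, 4)
     R2 -= 2·R0  ⇒  (0, 3, 6, 0)
[2] R1 /= 4  ⇒  (0, 1, 2, 1)
     R0 -= 6·R1  ⇒  (1, 0, 6, 3)
     R2 -= 3·R1  ⇒  (0, 0, 0, 4)
column 2 empty below row 2
[3] R2 /= 4  ⇒  (0, 0, 0, 1)
     R0 -= 3·R2  ⇒  (1, 0, 6, 0)
     R1 -= 1·R2  ⇒  (0, 1, 2, 0)

pivot columns: 0, 1, 3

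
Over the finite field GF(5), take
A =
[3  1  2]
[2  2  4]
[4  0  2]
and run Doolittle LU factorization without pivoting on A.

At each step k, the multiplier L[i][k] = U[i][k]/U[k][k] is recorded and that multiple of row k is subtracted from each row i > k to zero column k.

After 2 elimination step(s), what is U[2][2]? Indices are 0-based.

U[2][2] = 2

[col 0] pivot 3
  R1 -= 4*R0 → (0, 3, 1)  (L[1][0] := 4)
  R2 -= 3*R0 → (0, 2, 1)  (L[2][0] := 3)
[col 1] pivot 3
  R2 -= 4*R1 → (0, 0, 2)  (L[2][1] := 4)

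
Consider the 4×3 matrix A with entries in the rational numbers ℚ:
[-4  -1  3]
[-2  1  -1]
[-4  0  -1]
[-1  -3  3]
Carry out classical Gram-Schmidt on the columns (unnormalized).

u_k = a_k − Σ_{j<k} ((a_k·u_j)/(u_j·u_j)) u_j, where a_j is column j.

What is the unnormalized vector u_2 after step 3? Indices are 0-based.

u_2 = (287/191, -7/191, -259/191, -98/191)

Step 1: u_0 = a_0 = (-4, -2, -4, -1).
Step 2: u_1 = a_1 − (5/37)·u_0 = (-17/37, 47/37, 20/37, -106/37).
Step 3: u_2 = a_2 − (-9/37)·u_0 − (-218/191)·u_1 = (287/191, -7/191, -259/191, -98/191).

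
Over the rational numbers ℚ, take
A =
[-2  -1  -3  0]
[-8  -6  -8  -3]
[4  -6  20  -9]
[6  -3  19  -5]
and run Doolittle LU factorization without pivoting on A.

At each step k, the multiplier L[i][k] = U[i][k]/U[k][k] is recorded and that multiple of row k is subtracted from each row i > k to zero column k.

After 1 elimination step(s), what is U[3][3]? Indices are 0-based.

U[3][3] = -5

Step 1: pivot at (0,0) is -2.
  row1 ← row1 − (4)·row0  ⇒  L[1][0]=4, U row1=(0, -2, 4, -3)
  row2 ← row2 − (-2)·row0  ⇒  L[2][0]=-2, U row2=(0, -8, 14, -9)
  row3 ← row3 − (-3)·row0  ⇒  L[3][0]=-3, U row3=(0, -6, 10, -5)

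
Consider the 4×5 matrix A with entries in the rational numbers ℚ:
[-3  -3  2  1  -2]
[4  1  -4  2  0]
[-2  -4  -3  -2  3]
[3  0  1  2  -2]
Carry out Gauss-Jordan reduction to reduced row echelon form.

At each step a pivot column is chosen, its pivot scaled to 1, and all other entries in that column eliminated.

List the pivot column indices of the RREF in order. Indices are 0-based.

pivot columns: 0, 1, 2, 3

step 1: normalize row 0 (÷-3) = (1, 1, -2/3, -1/3, 2/3)
  row 1: subtract 4×row0 = (0, -3, -4/3, 10/3, -8/3)
  row 2: subtract -2×row0 = (0, -2, -13/3, -8/3, 13/3)
  row 3: subtract 3×row0 = (0, -3, 3, 3, -4)
step 2: normalize row 1 (÷-3) = (0, 1, 4/9, -10/9, 8/9)
  row 0: subtract 1×row1 = (1, 0, -10/9, 7/9, -2/9)
  row 2: subtract -2×row1 = (0, 0, -31/9, -44/9, 55/9)
  row 3: subtract -3×row1 = (0, 0, 13/3, -1/3, -4/3)
step 3: normalize row 2 (÷-31/9) = (0, 0, 1, 44/31, -55/31)
  row 0: subtract -10/9×row2 = (1, 0, 0, 73/31, -68/31)
  row 1: subtract 4/9×row2 = (0, 1, 0, -54/31, 52/31)
  row 3: subtract 13/3×row2 = (0, 0, 0, -201/31, 197/31)
step 4: normalize row 3 (÷-201/31) = (0, 0, 0, 1, -197/201)
  row 0: subtract 73/31×row3 = (1, 0, 0, 0, 23/201)
  row 1: subtract -54/31×row3 = (0, 1, 0, 0, -2/67)
  row 2: subtract 44/31×row3 = (0, 0, 1, 0, -77/201)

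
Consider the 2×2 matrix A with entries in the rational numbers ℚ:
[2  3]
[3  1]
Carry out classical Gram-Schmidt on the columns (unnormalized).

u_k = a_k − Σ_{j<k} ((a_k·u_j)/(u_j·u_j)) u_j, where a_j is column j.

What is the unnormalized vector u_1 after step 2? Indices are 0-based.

u_1 = (21/13, -14/13)

Step 1: u_0 = a_0 = (2, 3).
Step 2: u_1 = a_1 − (9/13)·u_0 = (21/13, -14/13).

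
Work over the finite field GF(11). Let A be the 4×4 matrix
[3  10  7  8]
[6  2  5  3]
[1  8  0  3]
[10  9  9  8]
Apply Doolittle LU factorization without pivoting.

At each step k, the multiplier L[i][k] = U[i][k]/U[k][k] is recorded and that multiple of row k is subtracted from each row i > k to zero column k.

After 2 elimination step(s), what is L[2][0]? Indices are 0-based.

L[2][0] = 4

Step 1: pivot at (0,0) is 3.
  row1 ← row1 − (2)·row0  ⇒  L[1][0]=2, U row1=(0, 4, 2, 9)
  row2 ← row2 − (4)·row0  ⇒  L[2][0]=4, U row2=(0, 1, 5, 4)
  row3 ← row3 − (7)·row0  ⇒  L[3][0]=7, U row3=(0, 5, 4, 7)
Step 2: pivot at (1,1) is 4.
  row2 ← row2 − (3)·row1  ⇒  L[2][1]=3, U row2=(0, 0, 10, 10)
  row3 ← row3 − (4)·row1  ⇒  L[3][1]=4, U row3=(0, 0, 7, 4)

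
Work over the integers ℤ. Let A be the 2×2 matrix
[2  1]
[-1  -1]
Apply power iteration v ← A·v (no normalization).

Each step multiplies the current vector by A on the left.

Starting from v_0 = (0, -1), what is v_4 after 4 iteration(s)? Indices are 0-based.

v_0 = (0, -1).
v_1 = A·v_0 = (-1, 1).
v_2 = A·v_1 = (-1, 0).
v_3 = A·v_2 = (-2, 1).
v_4 = A·v_3 = (-3, 1).

v_4 = (-3, 1)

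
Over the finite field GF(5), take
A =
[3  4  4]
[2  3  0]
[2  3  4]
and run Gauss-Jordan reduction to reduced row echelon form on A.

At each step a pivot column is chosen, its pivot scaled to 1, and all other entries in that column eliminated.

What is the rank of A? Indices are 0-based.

step 1: normalize row 0 (÷3) = (1, 3, 3)
  row 1: subtract 2×row0 = (0, 2, 4)
  row 2: subtract 2×row0 = (0, 2, 3)
step 2: normalize row 1 (÷2) = (0, 1, 2)
  row 0: subtract 3×row1 = (1, 0, 2)
  row 2: subtract 2×row1 = (0, 0, 4)
step 3: normalize row 2 (÷4) = (0, 0, 1)
  row 0: subtract 2×row2 = (1, 0, 0)
  row 1: subtract 2×row2 = (0, 1, 0)

rank = 3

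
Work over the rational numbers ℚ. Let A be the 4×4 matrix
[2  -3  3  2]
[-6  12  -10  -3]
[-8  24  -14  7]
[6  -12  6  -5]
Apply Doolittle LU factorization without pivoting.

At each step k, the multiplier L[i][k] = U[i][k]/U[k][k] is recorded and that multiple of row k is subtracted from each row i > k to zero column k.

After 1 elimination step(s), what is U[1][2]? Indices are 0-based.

[col 0] pivot 2
  R1 -= -3*R0 → (0, 3, -1, 3)  (L[1][0] := -3)
  R2 -= -4*R0 → (0, 12, -2, 15)  (L[2][0] := -4)
  R3 -= 3*R0 → (0, -3, -3, -11)  (L[3][0] := 3)

U[1][2] = -1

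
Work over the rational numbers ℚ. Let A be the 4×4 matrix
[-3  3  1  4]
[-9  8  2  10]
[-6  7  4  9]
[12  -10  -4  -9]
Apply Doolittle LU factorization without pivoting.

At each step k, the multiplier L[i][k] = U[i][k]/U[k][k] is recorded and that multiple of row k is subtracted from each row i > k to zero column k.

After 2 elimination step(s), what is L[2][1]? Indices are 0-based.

[col 0] pivot -3
  R1 -= 3*R0 → (0, -1, -1, -2)  (L[1][0] := 3)
  R2 -= 2*R0 → (0, 1, 2, 1)  (L[2][0] := 2)
  R3 -= -4*R0 → (0, 2, 0, 7)  (L[3][0] := -4)
[col 1] pivot -1
  R2 -= -1*R1 → (0, 0, 1, -1)  (L[2][1] := -1)
  R3 -= -2*R1 → (0, 0, -2, 3)  (L[3][1] := -2)

L[2][1] = -1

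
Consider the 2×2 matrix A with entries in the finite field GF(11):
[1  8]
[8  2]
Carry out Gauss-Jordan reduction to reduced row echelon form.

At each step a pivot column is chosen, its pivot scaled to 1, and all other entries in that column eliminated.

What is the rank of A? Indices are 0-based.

step 1: normalize row 0 (÷1) = (1, 8)
  row 1: subtract 8×row0 = (0, 4)
step 2: normalize row 1 (÷4) = (0, 1)
  row 0: subtract 8×row1 = (1, 0)

rank = 2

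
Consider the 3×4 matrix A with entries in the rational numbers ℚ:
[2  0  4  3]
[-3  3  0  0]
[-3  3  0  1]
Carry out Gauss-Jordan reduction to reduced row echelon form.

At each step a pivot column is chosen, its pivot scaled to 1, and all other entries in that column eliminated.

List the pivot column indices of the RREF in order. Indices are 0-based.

[1] R0 /= 2  ⇒  (1, 0, 2, 3/2)
     R1 -= -3·R0  ⇒  (0, 3, 6, 9/2)
     R2 -= -3·R0  ⇒  (0, 3, 6, 11/2)
[2] R1 /= 3  ⇒  (0, 1, 2, 3/2)
     R2 -= 3·R1  ⇒  (0, 0, 0, 1)
column 2 empty below row 2
[3] R2 /= 1  ⇒  (0, 0, 0, 1)
     R0 -= 3/2·R2  ⇒  (1, 0, 2, 0)
     R1 -= 3/2·R2  ⇒  (0, 1, 2, 0)

pivot columns: 0, 1, 3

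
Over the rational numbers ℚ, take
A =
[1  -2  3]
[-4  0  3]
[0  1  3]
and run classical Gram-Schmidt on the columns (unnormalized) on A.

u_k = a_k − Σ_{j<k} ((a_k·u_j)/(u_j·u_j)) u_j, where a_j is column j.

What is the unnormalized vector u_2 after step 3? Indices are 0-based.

Step 1: u_0 = a_0 = (1, -4, 0).
Step 2: u_1 = a_1 − (-2/17)·u_0 = (-32/17, -8/17, 1).
Step 3: u_2 = a_2 − (-9/17)·u_0 − (-23/27)·u_1 = (52/27, 13/27, 104/27).

u_2 = (52/27, 13/27, 104/27)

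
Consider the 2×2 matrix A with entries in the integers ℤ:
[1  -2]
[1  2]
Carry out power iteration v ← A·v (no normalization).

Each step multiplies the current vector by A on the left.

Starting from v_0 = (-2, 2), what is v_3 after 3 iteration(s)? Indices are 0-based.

v_3 = (-6, -14)

v_0 = (-2, 2).
v_1 = A·v_0 = (-6, 2).
v_2 = A·v_1 = (-10, -2).
v_3 = A·v_2 = (-6, -14).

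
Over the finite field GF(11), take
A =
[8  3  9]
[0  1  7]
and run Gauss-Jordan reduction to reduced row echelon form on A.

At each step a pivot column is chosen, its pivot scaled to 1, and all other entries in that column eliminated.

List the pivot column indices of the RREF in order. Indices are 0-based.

pivot columns: 0, 1

[1] R0 /= 8  ⇒  (1, 10, 8)
[2] R1 /= 1  ⇒  (0, 1, 7)
     R0 -= 10·R1  ⇒  (1, 0, 4)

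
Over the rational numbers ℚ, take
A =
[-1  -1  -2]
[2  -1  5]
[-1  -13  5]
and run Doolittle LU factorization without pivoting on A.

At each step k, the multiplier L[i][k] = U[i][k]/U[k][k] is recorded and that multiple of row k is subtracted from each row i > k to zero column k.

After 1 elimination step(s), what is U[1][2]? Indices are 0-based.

Step 1: pivot at (0,0) is -1.
  row1 ← row1 − (-2)·row0  ⇒  L[1][0]=-2, U row1=(0, -3, 1)
  row2 ← row2 − (1)·row0  ⇒  L[2][0]=1, U row2=(0, -12, 7)

U[1][2] = 1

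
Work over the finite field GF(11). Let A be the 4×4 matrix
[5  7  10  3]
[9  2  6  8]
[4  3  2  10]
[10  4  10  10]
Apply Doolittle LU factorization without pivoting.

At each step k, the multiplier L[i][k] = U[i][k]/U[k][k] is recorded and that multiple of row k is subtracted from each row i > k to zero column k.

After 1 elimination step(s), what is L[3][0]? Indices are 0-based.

Step 1: pivot at (0,0) is 5.
  row1 ← row1 − (4)·row0  ⇒  L[1][0]=4, U row1=(0, 7, 10, 7)
  row2 ← row2 − (3)·row0  ⇒  L[2][0]=3, U row2=(0, 4, 5, 1)
  row3 ← row3 − (2)·row0  ⇒  L[3][0]=2, U row3=(0, 1, 1, 4)

L[3][0] = 2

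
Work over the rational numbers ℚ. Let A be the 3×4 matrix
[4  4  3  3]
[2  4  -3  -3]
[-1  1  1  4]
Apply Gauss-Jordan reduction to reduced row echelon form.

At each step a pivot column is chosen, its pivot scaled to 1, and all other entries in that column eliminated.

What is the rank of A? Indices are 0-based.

[1] R0 /= 4  ⇒  (1, 1, 3/4, 3/4)
     R1 -= 2·R0  ⇒  (0, 2, -9/2, -9/2)
     R2 -= -1·R0  ⇒  (0, 2, 7/4, 19/4)
[2] R1 /= 2  ⇒  (0, 1, -9/4, -9/4)
     R0 -= 1·R1  ⇒  (1, 0, 3, 3)
     R2 -= 2·R1  ⇒  (0, 0, 25/4, 37/4)
[3] R2 /= 25/4  ⇒  (0, 0, 1, 37/25)
     R0 -= 3·R2  ⇒  (1, 0, 0, -36/25)
     R1 -= -9/4·R2  ⇒  (0, 1, 0, 27/25)

rank = 3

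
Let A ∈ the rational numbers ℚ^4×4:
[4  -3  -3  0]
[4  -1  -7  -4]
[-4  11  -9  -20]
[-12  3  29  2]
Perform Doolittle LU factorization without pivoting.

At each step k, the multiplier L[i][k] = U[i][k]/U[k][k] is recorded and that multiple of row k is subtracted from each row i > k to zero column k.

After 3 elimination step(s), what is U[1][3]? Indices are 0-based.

U[1][3] = -4

k=0: U[0][0]=4
  eliminate (1,0): mult=1, new row 1: (0, 2, -4, -4); set L[1][0]=1
  eliminate (2,0): mult=-1, new row 2: (0, 8, -12, -20); set L[2][0]=-1
  eliminate (3,0): mult=-3, new row 3: (0, -6, 20, 2); set L[3][0]=-3
k=1: U[1][1]=2
  eliminate (2,1): mult=4, new row 2: (0, 0, 4, -4); set L[2][1]=4
  eliminate (3,1): mult=-3, new row 3: (0, 0, 8, -10); set L[3][1]=-3
k=2: U[2][2]=4
  eliminate (3,2): mult=2, new row 3: (0, 0, 0, -2); set L[3][2]=2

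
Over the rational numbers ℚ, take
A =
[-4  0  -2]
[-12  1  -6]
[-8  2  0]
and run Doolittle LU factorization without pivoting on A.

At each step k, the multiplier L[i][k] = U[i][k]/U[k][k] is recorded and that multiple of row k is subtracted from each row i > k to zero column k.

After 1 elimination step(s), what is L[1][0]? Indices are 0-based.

L[1][0] = 3

Step 1: pivot at (0,0) is -4.
  row1 ← row1 − (3)·row0  ⇒  L[1][0]=3, U row1=(0, 1, 0)
  row2 ← row2 − (2)·row0  ⇒  L[2][0]=2, U row2=(0, 2, 4)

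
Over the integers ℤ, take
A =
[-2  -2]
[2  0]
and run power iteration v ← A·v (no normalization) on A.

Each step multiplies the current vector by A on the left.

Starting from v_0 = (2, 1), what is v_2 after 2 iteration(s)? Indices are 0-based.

v_2 = (4, -12)

v_0 = (2, 1).
v_1 = A·v_0 = (-6, 4).
v_2 = A·v_1 = (4, -12).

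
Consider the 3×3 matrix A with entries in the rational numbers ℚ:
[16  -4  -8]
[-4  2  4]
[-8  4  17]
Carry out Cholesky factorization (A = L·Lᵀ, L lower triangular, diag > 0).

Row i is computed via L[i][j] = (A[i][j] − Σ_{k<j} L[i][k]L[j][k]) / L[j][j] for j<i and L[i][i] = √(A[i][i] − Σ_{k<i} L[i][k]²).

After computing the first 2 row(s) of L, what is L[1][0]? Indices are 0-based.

Step 1: L[0][0] = √(16) = 4.
  L[1][0] = (-4) / L[0][0] = -1.
Step 2: L[1][1] = √(1) = 1.

L[1][0] = -1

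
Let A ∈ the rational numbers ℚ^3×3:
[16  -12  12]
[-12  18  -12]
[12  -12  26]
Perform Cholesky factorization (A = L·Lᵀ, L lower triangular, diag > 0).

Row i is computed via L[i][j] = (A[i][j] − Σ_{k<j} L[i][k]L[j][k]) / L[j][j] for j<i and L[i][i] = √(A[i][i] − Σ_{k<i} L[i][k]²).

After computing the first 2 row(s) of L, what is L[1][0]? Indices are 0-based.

L[1][0] = -3

Step 1: L[0][0] = √(16) = 4.
  L[1][0] = (-12) / L[0][0] = -3.
Step 2: L[1][1] = √(9) = 3.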